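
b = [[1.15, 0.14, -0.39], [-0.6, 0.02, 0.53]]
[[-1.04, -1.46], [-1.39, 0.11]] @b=[[-0.32,  -0.17,  -0.37],[-1.66,  -0.19,  0.6]]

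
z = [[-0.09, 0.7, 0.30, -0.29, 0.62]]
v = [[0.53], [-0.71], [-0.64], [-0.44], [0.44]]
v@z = [[-0.05, 0.37, 0.16, -0.15, 0.33], [0.06, -0.50, -0.21, 0.21, -0.44], [0.06, -0.45, -0.19, 0.19, -0.40], [0.04, -0.31, -0.13, 0.13, -0.27], [-0.04, 0.31, 0.13, -0.13, 0.27]]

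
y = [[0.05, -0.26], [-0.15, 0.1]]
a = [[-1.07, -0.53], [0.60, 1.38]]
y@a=[[-0.21, -0.39], [0.22, 0.22]]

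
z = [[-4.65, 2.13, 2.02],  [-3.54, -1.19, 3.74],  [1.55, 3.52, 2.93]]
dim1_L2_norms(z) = [5.5, 5.29, 4.84]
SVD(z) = [[-0.72, -0.01, 0.69], [-0.67, 0.28, -0.69], [-0.19, -0.96, -0.21]] @ diag([7.185840718487577, 4.800550902749414, 2.621317264017799]) @ [[0.75, -0.2, -0.63], [-0.51, -0.78, -0.37], [-0.41, 0.6, -0.69]]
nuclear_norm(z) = 14.61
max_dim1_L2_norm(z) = 5.5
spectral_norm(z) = 7.19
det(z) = 90.42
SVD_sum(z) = [[-3.92,1.02,3.25], [-3.61,0.94,2.99], [-1.02,0.27,0.85]] + [[0.02, 0.02, 0.01], [-0.68, -1.04, -0.5], [2.35, 3.58, 1.71]] + [[-0.75, 1.09, -1.24], [0.75, -1.09, 1.24], [0.22, -0.32, 0.37]]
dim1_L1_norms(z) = [8.8, 8.47, 8.0]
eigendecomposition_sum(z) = [[-2.30+0.15j, 0.72+0.90j, 0.39-0.44j], [(-1.73-3.86j), -1.08+1.81j, 1.00+0.40j], [0.87+2.16j, 0.64-0.97j, (-0.54-0.24j)]] + [[(-2.3-0.15j), (0.72-0.9j), 0.39+0.44j],[(-1.73+3.86j), (-1.08-1.81j), (1-0.4j)],[(0.87-2.16j), (0.64+0.97j), -0.54+0.24j]] + [[(-0.06-0j), 0.69+0.00j, (1.23+0j)], [-0.08-0.00j, 0.97+0.00j, (1.74+0j)], [-0.18-0.00j, (2.25+0j), 4.01+0.00j]]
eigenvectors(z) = [[(0.15-0.4j), (0.15+0.4j), (0.27+0j)], [0.79+0.00j, (0.79-0j), (0.38+0j)], [(-0.44-0.02j), (-0.44+0.02j), (0.88+0j)]]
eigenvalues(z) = [(-3.92+1.72j), (-3.92-1.72j), (4.93+0j)]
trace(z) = -2.91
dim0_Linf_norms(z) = [4.65, 3.52, 3.74]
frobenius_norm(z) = 9.03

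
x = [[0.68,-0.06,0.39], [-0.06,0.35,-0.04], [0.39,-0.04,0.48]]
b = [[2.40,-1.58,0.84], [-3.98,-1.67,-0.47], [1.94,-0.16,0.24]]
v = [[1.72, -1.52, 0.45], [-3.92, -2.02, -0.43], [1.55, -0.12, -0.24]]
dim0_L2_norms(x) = [0.79, 0.36, 0.62]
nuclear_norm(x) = 1.51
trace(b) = 0.97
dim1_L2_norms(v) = [2.34, 4.43, 1.57]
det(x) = 0.06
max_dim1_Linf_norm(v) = 3.92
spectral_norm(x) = 0.99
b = x + v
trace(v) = -0.54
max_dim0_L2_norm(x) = 0.79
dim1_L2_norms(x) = [0.79, 0.36, 0.62]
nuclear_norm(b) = 7.60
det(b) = 2.05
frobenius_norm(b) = 5.63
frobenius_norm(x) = 1.06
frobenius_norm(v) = 5.25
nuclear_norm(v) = 7.40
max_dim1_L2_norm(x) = 0.79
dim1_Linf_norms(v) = [1.72, 3.92, 1.55]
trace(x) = 1.51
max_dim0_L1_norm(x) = 1.13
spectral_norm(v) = 4.75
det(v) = 4.81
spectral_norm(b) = 5.14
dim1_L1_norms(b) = [4.82, 6.12, 2.34]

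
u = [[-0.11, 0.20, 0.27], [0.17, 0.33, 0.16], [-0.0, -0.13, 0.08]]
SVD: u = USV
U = [[0.62,  -0.75,  -0.23], [0.78,  0.54,  0.32], [-0.12,  -0.37,  0.92]]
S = [0.49, 0.24, 0.12]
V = [[0.13, 0.81, 0.57], [0.73, 0.32, -0.61], [0.67, -0.50, 0.55]]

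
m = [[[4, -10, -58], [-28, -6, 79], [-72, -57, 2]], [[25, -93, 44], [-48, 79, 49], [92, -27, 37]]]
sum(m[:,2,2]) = 39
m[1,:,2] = [44, 49, 37]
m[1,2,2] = 37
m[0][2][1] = -57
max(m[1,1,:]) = 79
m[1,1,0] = -48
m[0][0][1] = -10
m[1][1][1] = 79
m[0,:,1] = [-10, -6, -57]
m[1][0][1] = -93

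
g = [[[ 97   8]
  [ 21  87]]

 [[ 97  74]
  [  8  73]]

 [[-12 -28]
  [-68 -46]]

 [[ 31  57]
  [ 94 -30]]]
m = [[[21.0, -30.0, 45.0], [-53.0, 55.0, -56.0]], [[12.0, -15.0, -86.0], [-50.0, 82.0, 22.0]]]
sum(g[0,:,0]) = 118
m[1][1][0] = -50.0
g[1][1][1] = 73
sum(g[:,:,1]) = 195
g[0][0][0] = 97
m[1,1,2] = 22.0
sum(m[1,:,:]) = -35.0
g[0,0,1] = 8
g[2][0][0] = -12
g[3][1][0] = 94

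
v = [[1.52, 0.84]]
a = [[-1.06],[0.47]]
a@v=[[-1.61, -0.89],  [0.71, 0.39]]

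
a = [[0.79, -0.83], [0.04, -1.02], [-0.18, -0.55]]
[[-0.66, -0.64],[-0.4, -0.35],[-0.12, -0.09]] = a @ [[-0.45, -0.47],[0.37, 0.32]]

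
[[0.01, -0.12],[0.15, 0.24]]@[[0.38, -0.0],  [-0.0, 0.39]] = [[0.0, -0.05], [0.06, 0.09]]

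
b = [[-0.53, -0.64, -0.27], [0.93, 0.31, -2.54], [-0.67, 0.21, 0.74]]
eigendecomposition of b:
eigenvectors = [[-0.91+0.00j, (0.21-0.26j), (0.21+0.26j)], [-0.14+0.00j, -0.88+0.00j, -0.88-0.00j], [(-0.39+0j), (0.19+0.28j), (0.19-0.28j)]]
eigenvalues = [(-0.74+0j), (0.63+1.08j), (0.63-1.08j)]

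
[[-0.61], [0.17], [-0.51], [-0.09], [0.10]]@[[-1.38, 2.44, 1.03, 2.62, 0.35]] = [[0.84, -1.49, -0.63, -1.6, -0.21], [-0.23, 0.41, 0.18, 0.45, 0.06], [0.7, -1.24, -0.53, -1.34, -0.18], [0.12, -0.22, -0.09, -0.24, -0.03], [-0.14, 0.24, 0.10, 0.26, 0.03]]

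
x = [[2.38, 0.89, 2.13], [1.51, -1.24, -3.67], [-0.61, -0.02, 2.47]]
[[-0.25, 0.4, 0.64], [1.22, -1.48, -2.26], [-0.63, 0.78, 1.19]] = x @ [[0.15,-0.15,-0.22], [-0.15,0.18,0.28], [-0.22,0.28,0.43]]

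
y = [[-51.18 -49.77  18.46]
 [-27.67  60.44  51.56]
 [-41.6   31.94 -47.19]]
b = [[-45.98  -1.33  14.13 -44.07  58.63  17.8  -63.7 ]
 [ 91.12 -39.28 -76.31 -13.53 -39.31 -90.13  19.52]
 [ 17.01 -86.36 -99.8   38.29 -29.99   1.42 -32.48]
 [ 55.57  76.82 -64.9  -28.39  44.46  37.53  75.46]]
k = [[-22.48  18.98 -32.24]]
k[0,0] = -22.48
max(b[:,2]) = 14.13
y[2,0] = -41.6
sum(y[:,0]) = -120.44999999999999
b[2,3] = 38.29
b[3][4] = 44.46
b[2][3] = 38.29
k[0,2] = -32.24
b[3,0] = 55.57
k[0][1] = 18.98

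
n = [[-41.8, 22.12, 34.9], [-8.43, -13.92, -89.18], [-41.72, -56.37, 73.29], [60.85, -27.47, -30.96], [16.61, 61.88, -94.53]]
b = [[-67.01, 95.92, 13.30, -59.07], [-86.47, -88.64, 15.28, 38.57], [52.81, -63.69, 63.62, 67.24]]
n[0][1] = 22.12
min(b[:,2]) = 13.3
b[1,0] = -86.47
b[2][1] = -63.69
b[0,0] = -67.01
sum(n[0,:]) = 15.220000000000002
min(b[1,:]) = -88.64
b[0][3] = -59.07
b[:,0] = [-67.01, -86.47, 52.81]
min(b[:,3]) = -59.07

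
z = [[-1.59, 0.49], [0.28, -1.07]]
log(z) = [[0.43+3.14j, (-0.38-0j)], [(-0.22-0j), (0.02+3.14j)]]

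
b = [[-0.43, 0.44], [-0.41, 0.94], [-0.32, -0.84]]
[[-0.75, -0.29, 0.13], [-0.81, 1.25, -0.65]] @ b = [[0.4, -0.71], [0.04, 1.36]]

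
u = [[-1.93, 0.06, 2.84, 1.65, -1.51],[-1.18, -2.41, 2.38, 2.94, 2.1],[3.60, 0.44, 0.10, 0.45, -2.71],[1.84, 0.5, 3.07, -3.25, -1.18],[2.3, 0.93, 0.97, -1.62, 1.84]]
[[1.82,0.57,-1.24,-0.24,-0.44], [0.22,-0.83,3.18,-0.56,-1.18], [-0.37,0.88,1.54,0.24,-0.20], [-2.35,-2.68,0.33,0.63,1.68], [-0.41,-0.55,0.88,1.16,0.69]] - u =[[3.75, 0.51, -4.08, -1.89, 1.07], [1.40, 1.58, 0.8, -3.5, -3.28], [-3.97, 0.44, 1.44, -0.21, 2.51], [-4.19, -3.18, -2.74, 3.88, 2.86], [-2.71, -1.48, -0.09, 2.78, -1.15]]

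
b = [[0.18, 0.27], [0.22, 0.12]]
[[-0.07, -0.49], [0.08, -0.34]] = b@ [[0.82, -0.89], [-0.80, -1.22]]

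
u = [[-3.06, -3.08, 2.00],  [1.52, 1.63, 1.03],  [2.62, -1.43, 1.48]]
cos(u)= [[-0.38,1.72,0.34], [-1.2,0.03,-2.42], [-0.09,4.42,-2.45]]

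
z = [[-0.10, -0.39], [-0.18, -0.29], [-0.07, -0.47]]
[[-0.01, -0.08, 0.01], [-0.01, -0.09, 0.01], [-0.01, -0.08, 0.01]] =z @ [[0.02, 0.25, -0.02], [0.01, 0.14, -0.01]]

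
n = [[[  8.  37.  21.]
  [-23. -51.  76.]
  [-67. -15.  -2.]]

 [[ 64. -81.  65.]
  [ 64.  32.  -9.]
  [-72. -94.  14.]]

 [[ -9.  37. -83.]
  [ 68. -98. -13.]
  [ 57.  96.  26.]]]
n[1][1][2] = -9.0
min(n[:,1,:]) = -98.0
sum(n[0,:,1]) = -29.0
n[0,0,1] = 37.0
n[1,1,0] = 64.0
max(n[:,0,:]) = 65.0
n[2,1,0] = 68.0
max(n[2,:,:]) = 96.0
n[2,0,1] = 37.0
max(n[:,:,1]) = 96.0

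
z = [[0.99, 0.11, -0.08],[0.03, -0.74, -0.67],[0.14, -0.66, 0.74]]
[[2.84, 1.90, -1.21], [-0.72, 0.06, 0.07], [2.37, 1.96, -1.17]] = z @[[3.11, 2.14, -1.35], [-0.7, -1.12, 0.58], [1.99, 1.25, -0.81]]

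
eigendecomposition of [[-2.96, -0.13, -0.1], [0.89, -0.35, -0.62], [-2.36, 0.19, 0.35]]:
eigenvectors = [[(0.81+0j), (0.02-0.01j), (0.02+0.01j)], [-0.14+0.00j, -0.83+0.00j, -0.83-0.00j], [0.57+0.00j, 0.53+0.19j, 0.53-0.19j]]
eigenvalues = [(-3.01+0j), (0.02+0.15j), (0.02-0.15j)]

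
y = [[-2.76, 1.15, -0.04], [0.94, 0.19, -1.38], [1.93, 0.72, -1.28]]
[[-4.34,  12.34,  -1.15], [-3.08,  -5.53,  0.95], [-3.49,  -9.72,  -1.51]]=y @ [[0.58,-4.42,-0.77],[-2.3,0.16,-2.9],[2.31,1.02,-1.61]]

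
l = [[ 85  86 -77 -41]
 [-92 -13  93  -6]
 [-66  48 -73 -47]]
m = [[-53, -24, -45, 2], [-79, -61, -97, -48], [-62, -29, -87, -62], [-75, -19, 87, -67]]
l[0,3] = -41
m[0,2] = -45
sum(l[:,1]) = 121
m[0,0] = -53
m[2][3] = -62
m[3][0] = -75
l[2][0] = -66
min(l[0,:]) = -77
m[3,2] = 87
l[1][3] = -6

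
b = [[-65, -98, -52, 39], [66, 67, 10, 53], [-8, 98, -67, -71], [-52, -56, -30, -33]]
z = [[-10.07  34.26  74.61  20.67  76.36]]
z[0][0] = -10.07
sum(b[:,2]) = -139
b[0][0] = -65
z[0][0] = -10.07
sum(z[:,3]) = 20.67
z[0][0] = -10.07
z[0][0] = -10.07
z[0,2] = 74.61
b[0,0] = -65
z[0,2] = 74.61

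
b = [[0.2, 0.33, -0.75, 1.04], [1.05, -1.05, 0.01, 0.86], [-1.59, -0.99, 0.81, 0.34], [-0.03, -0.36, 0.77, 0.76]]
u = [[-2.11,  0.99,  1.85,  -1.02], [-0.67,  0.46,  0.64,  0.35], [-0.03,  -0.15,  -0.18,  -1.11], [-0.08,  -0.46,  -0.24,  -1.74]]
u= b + [[-2.31, 0.66, 2.6, -2.06], [-1.72, 1.51, 0.63, -0.51], [1.56, 0.84, -0.99, -1.45], [-0.05, -0.10, -1.01, -2.50]]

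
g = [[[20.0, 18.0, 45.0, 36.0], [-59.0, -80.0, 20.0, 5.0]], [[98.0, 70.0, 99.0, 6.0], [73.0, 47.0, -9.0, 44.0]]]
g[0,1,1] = -80.0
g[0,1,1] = -80.0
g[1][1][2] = -9.0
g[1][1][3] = 44.0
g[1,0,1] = 70.0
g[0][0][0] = 20.0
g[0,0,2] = 45.0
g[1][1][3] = 44.0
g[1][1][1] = 47.0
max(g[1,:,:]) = 99.0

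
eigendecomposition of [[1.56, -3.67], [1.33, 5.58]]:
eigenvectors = [[(0.86+0j), 0.86-0.00j],[-0.47-0.21j, (-0.47+0.21j)]]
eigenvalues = [(3.57+0.92j), (3.57-0.92j)]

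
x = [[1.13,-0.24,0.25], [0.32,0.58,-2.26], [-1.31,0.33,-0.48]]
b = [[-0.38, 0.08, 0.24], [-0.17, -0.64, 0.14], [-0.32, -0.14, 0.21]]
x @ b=[[-0.47, 0.21, 0.29], [0.50, -0.03, -0.32], [0.6, -0.25, -0.37]]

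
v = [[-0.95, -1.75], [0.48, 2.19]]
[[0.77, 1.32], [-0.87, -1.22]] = v@ [[-0.13, -0.62],  [-0.37, -0.42]]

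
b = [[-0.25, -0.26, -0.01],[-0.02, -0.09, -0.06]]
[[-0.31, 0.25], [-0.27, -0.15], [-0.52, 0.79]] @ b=[[0.07,0.06,-0.01], [0.07,0.08,0.01], [0.11,0.06,-0.04]]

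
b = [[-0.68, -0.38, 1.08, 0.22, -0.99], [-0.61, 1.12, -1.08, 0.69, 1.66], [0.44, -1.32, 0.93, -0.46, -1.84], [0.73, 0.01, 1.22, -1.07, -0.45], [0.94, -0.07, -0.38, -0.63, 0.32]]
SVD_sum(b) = [[0.21, -0.51, 0.62, -0.31, -0.82], [-0.42, 1.02, -1.26, 0.63, 1.66], [0.43, -1.04, 1.28, -0.64, -1.69], [0.23, -0.56, 0.69, -0.34, -0.91], [-0.01, 0.02, -0.03, 0.01, 0.04]] + [[-0.80, -0.09, 0.13, 0.63, -0.29], [-0.14, -0.02, 0.02, 0.11, -0.05], [-0.09, -0.01, 0.01, 0.07, -0.03], [0.68, 0.07, -0.11, -0.54, 0.25], [0.90, 0.10, -0.14, -0.71, 0.33]] + [[-0.09,0.24,0.32,-0.1,0.10], [-0.04,0.12,0.15,-0.05,0.05], [0.10,-0.27,-0.36,0.11,-0.12], [-0.18,0.49,0.65,-0.19,0.21], [0.06,-0.16,-0.22,0.06,-0.07]] + [[-0.01, -0.02, 0.01, -0.0, 0.02], [-0.00, -0.00, 0.00, -0.0, 0.0], [0.00, 0.0, -0.0, 0.00, -0.00], [0.0, 0.01, -0.0, 0.00, -0.01], [-0.01, -0.03, 0.01, -0.00, 0.02]] + [[0.0, 0.00, 0.0, 0.0, 0.0], [-0.0, -0.00, -0.00, -0.0, -0.0], [-0.00, -0.00, -0.0, -0.0, -0.00], [-0.00, -0.0, -0.00, -0.0, -0.0], [-0.0, -0.00, -0.00, -0.0, -0.0]]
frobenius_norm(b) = 4.49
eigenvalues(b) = [2.33, -1.17, -0.62, 0.1, -0.01]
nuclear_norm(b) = 6.98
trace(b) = 0.62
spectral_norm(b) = 3.92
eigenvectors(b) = [[-0.34,0.34,0.61,-0.29,0.60], [0.62,0.46,0.27,0.52,0.06], [-0.64,-0.35,-0.40,-0.43,0.31], [-0.31,-0.55,0.41,-0.42,0.74], [0.04,-0.51,-0.48,-0.53,0.07]]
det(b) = -0.00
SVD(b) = [[0.31, 0.57, 0.38, -0.66, 0.02], [-0.62, 0.1, 0.18, -0.12, -0.74], [0.63, 0.07, -0.42, 0.1, -0.64], [0.34, -0.49, 0.76, 0.16, -0.19], [-0.01, -0.65, -0.26, -0.72, -0.02]] @ diag([3.9168691709345964, 1.85848497683615, 1.1518352325626595, 0.053202984007081434, 0.003811584516912483]) @ [[0.17,-0.42,0.51,-0.26,-0.68], [-0.75,-0.08,0.12,0.59,-0.27], [-0.21,0.56,0.73,-0.22,0.24], [0.16,0.71,-0.27,0.06,-0.63], [0.59,0.02,0.33,0.73,0.11]]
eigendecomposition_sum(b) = [[-0.11, -0.62, 0.66, -0.03, -1.06], [0.21, 1.13, -1.19, 0.05, 1.91], [-0.21, -1.16, 1.23, -0.05, -1.97], [-0.1, -0.56, 0.59, -0.02, -0.94], [0.01, 0.06, -0.07, 0.00, 0.11]] + [[-0.51, -0.19, -0.17, 0.52, -0.18], [-0.70, -0.26, -0.23, 0.71, -0.25], [0.53, 0.2, 0.17, -0.54, 0.19], [0.83, 0.31, 0.27, -0.85, 0.29], [0.78, 0.29, 0.26, -0.79, 0.27]] + [[-0.09, 0.47, 0.64, -0.25, 0.2], [-0.04, 0.2, 0.28, -0.11, 0.08], [0.06, -0.31, -0.41, 0.16, -0.13], [-0.06, 0.31, 0.42, -0.17, 0.13], [0.07, -0.37, -0.5, 0.2, -0.15]] + [[0.04, -0.03, -0.04, -0.02, 0.05], [-0.07, 0.05, 0.07, 0.04, -0.09], [0.06, -0.04, -0.05, -0.03, 0.07], [0.06, -0.04, -0.05, -0.03, 0.07], [0.08, -0.05, -0.07, -0.04, 0.09]] + [[-0.00,-0.01,-0.01,-0.00,-0.0], [-0.0,-0.00,-0.00,-0.0,-0.00], [-0.00,-0.01,-0.01,-0.0,-0.00], [-0.00,-0.01,-0.01,-0.00,-0.0], [-0.00,-0.00,-0.00,-0.0,-0.0]]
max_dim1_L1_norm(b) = 5.16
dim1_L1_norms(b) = [3.35, 5.16, 4.99, 3.48, 2.34]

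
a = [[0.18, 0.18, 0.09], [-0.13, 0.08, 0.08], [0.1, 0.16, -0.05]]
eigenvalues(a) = [(-0.12+0j), (0.17+0.13j), (0.17-0.13j)]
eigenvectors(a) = [[(-0.04+0j), (-0.78+0j), -0.78-0.00j], [-0.39+0.00j, 0.21-0.47j, 0.21+0.47j], [0.92+0.00j, -0.30-0.17j, (-0.3+0.17j)]]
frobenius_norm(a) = 0.38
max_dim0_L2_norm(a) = 0.25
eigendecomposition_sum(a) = [[(-0-0j),  -0.00+0.00j,  0.00-0.00j], [-0.02-0.00j,  (-0.02+0j),  0.04-0.00j], [(0.05+0j),  (0.04-0j),  -0.10+0.00j]] + [[0.09+0.05j, (0.09-0.12j), 0.04-0.05j], [(-0.05+0.04j), 0.05+0.09j, 0.02+0.04j], [0.02+0.04j, (0.06-0.03j), (0.03-0.01j)]] + [[(0.09-0.05j), 0.09+0.12j, 0.04+0.05j], [-0.05-0.04j, (0.05-0.09j), 0.02-0.04j], [(0.02-0.04j), (0.06+0.03j), 0.03+0.01j]]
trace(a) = 0.21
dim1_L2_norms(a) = [0.27, 0.17, 0.2]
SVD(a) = [[-0.83, -0.11, -0.55], [0.05, -0.99, 0.12], [-0.56, 0.07, 0.83]] @ diag([0.3185026181384165, 0.1726355947137737, 0.0972267127737828]) @ [[-0.67, -0.73, -0.13], [0.67, -0.51, -0.54], [-0.33, 0.45, -0.83]]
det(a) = -0.01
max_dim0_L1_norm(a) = 0.42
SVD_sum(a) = [[0.18, 0.19, 0.04], [-0.01, -0.01, -0.0], [0.12, 0.13, 0.02]] + [[-0.01, 0.01, 0.01], [-0.11, 0.09, 0.09], [0.01, -0.01, -0.01]] + [[0.02, -0.02, 0.04], [-0.00, 0.01, -0.01], [-0.03, 0.04, -0.07]]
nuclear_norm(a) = 0.59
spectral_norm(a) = 0.32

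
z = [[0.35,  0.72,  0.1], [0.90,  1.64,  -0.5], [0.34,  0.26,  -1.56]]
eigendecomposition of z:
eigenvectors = [[-0.41,  -0.89,  -0.12], [-0.91,  0.45,  0.19], [-0.11,  -0.12,  0.97]]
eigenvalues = [1.98, -0.0, -1.55]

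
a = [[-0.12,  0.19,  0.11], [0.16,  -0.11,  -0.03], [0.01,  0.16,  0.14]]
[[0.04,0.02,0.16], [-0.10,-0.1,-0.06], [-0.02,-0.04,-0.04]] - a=[[0.16,-0.17,0.05],[-0.26,0.01,-0.03],[-0.03,-0.2,-0.18]]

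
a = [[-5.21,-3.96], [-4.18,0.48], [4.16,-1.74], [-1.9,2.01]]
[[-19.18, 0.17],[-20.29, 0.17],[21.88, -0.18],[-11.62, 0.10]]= a @ [[4.70, -0.04], [-1.34, 0.01]]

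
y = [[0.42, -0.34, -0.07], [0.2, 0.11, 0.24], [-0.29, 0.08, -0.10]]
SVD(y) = [[-0.85,0.4,0.35], [-0.22,-0.86,0.45], [0.48,0.31,0.82]] @ diag([0.6204448285136572, 0.34947627660532954, 0.0038140347053662654]) @ [[-0.87,0.49,-0.07],[-0.27,-0.59,-0.76],[-0.41,-0.64,0.64]]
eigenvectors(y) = [[-0.85+0.00j, 0.45+0.06j, (0.45-0.06j)],  [-0.20+0.00j, (0.65+0j), (0.65-0j)],  [0.48+0.00j, -0.60+0.06j, (-0.6-0.06j)]]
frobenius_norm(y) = 0.71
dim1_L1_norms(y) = [0.83, 0.55, 0.47]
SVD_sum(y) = [[0.46, -0.26, 0.04], [0.12, -0.07, 0.01], [-0.26, 0.15, -0.02]] + [[-0.04, -0.08, -0.11], [0.08, 0.18, 0.23], [-0.03, -0.06, -0.08]] + [[-0.0, -0.00, 0.0], [-0.00, -0.00, 0.00], [-0.00, -0.0, 0.00]]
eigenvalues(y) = [(0.38+0j), (0.03+0.04j), (0.03-0.04j)]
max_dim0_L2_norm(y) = 0.55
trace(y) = 0.43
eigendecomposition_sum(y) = [[(0.33+0j), -0.51+0.00j, -0.30+0.00j],  [(0.08+0j), -0.12+0.00j, (-0.07+0j)],  [-0.19+0.00j, (0.29-0j), (0.17-0j)]] + [[0.05-0.03j, 0.08-0.02j, (0.12-0.05j)],[(0.06-0.05j), 0.12-0.04j, 0.16-0.10j],[(-0.05+0.05j), (-0.1+0.05j), -0.14+0.10j]] + [[0.05+0.03j, (0.08+0.02j), (0.12+0.05j)], [0.06+0.05j, 0.12+0.04j, (0.16+0.1j)], [(-0.05-0.05j), (-0.1-0.05j), (-0.14-0.1j)]]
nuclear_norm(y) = 0.97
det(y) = 0.00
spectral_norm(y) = 0.62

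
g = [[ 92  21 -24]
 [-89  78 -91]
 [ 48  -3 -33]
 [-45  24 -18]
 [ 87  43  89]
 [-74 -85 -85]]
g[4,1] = 43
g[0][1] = 21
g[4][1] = 43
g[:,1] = [21, 78, -3, 24, 43, -85]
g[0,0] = 92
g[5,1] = -85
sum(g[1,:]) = -102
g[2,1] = -3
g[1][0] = -89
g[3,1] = 24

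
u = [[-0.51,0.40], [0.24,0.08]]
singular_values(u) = [0.66, 0.21]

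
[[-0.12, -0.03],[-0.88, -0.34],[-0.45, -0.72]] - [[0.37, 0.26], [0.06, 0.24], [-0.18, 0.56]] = [[-0.49, -0.29], [-0.94, -0.58], [-0.27, -1.28]]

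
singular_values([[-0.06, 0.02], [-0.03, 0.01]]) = [0.07, 0.0]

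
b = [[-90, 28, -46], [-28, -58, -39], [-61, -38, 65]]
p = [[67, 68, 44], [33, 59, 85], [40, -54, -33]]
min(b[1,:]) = -58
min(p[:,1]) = -54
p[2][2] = -33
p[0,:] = [67, 68, 44]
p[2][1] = -54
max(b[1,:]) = -28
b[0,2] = -46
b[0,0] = -90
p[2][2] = -33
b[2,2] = 65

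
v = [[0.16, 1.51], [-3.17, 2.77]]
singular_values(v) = [4.31, 1.21]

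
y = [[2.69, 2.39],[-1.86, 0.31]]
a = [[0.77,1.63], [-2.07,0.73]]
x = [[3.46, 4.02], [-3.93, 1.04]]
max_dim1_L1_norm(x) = 7.48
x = y + a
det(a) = 3.94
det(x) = 19.40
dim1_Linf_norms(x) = [4.02, 3.93]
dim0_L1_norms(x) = [7.39, 5.06]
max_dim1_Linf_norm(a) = 2.07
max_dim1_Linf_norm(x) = 4.02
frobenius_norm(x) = 6.68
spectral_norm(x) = 5.78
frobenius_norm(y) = 4.06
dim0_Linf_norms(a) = [2.07, 1.63]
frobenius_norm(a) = 2.84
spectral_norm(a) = 2.22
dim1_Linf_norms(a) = [1.63, 2.07]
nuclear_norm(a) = 3.99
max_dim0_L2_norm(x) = 5.24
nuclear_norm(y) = 5.20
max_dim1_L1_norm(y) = 5.08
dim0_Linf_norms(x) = [3.93, 4.02]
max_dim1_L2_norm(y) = 3.6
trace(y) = 3.00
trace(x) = 4.50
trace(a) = 1.50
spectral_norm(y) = 3.82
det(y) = 5.28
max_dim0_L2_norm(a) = 2.21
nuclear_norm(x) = 9.14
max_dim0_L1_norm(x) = 7.39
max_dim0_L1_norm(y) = 4.55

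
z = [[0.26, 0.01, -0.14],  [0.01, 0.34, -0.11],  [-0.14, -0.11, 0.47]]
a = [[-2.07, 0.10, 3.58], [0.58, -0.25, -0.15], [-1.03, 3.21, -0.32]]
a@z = [[-1.04,-0.38,1.96], [0.17,-0.06,-0.12], [-0.19,1.12,-0.36]]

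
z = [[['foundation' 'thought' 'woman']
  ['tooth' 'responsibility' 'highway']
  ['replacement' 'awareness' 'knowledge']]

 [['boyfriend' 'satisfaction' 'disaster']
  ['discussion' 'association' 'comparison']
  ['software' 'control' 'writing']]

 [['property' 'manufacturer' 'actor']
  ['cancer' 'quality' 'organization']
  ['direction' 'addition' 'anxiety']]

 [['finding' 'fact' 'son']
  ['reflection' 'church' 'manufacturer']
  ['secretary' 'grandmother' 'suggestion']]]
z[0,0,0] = 'foundation'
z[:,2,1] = ['awareness', 'control', 'addition', 'grandmother']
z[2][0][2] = 'actor'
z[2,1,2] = 'organization'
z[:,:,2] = [['woman', 'highway', 'knowledge'], ['disaster', 'comparison', 'writing'], ['actor', 'organization', 'anxiety'], ['son', 'manufacturer', 'suggestion']]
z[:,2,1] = ['awareness', 'control', 'addition', 'grandmother']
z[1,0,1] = 'satisfaction'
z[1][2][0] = 'software'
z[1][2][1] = 'control'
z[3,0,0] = 'finding'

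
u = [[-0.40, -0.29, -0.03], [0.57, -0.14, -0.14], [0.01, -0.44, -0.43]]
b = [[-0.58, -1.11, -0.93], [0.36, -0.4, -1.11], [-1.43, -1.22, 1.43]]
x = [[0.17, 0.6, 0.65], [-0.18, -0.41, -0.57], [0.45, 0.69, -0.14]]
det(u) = -0.06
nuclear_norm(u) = 1.52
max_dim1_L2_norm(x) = 0.9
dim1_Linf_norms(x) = [0.65, 0.57, 0.69]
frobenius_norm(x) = 1.43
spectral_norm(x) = 1.26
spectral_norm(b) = 2.49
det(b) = 0.87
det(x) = -0.05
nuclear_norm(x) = 1.99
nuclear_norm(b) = 4.50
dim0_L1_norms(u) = [0.98, 0.87, 0.6]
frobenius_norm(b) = 3.09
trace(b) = 0.45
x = u @ b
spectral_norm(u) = 0.71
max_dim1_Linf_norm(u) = 0.57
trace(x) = -0.38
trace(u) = -0.97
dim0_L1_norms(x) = [0.8, 1.7, 1.36]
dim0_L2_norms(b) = [1.58, 1.7, 2.04]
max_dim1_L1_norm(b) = 4.08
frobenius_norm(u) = 0.99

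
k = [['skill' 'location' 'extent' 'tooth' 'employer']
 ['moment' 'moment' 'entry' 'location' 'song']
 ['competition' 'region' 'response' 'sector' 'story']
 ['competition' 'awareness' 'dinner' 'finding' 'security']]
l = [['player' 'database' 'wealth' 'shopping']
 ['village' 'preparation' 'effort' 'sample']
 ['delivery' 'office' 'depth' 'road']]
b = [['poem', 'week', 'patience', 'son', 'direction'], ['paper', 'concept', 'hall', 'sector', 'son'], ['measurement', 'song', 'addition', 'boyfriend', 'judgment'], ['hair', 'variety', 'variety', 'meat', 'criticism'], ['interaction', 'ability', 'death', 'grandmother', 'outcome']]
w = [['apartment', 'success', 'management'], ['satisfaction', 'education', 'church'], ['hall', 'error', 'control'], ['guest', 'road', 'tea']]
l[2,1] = 'office'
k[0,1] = 'location'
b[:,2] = ['patience', 'hall', 'addition', 'variety', 'death']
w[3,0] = 'guest'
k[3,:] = ['competition', 'awareness', 'dinner', 'finding', 'security']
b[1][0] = 'paper'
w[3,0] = 'guest'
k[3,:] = ['competition', 'awareness', 'dinner', 'finding', 'security']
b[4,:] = ['interaction', 'ability', 'death', 'grandmother', 'outcome']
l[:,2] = ['wealth', 'effort', 'depth']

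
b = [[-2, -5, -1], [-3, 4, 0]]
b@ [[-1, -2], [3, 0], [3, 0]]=[[-16, 4], [15, 6]]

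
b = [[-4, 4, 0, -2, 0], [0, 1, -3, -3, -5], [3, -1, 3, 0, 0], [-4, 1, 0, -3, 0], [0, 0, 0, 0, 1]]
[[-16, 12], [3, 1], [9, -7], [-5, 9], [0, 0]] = b @[[2, -2], [-3, 1], [0, 0], [-2, 0], [0, 0]]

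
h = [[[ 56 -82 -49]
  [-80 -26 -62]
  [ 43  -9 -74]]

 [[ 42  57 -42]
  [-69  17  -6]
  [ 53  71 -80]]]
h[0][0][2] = -49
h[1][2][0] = 53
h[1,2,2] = -80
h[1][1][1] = 17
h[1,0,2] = -42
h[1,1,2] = -6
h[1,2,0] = 53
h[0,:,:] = [[56, -82, -49], [-80, -26, -62], [43, -9, -74]]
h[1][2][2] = -80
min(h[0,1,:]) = -80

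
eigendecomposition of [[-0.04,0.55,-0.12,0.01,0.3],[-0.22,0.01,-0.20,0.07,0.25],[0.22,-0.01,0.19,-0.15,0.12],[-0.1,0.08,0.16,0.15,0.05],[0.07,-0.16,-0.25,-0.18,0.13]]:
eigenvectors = [[0.01+0.60j, 0.01-0.60j, -0.72+0.00j, -0.72-0.00j, (0.61+0j)],  [-0.28+0.12j, -0.28-0.12j, (-0.12-0.47j), -0.12+0.47j, -0.08+0.00j],  [(0.61+0j), (0.61-0j), (0.24+0.16j), 0.24-0.16j, -0.24+0.00j],  [(-0.04-0.25j), -0.04+0.25j, -0.15-0.26j, -0.15+0.26j, 0.73+0.00j],  [0.10+0.33j, (0.1-0.33j), (0.26+0.08j), 0.26-0.08j, (0.14+0j)]]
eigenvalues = [(0.23+0.34j), (0.23-0.34j), (-0.02+0.35j), (-0.02-0.35j), (0.01+0j)]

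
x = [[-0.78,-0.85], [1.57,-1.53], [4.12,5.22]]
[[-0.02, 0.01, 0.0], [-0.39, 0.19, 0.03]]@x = [[0.03, 0.00], [0.73, 0.2]]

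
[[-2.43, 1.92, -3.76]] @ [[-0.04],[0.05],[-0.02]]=[[0.27]]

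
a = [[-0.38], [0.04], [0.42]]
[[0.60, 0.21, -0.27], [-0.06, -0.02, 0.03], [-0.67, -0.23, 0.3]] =a@[[-1.59,-0.55,0.72]]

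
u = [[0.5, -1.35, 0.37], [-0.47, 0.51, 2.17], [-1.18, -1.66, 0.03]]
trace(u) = 1.04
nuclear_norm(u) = 5.66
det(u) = 5.76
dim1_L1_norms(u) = [2.22, 3.15, 2.87]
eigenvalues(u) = [(1.38+0j), (-0.17+2.03j), (-0.17-2.03j)]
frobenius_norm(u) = 3.40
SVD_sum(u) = [[-0.05, -0.56, -0.49], [0.11, 1.34, 1.16], [-0.08, -0.98, -0.85]] + [[-0.34,-0.49,0.60], [-0.58,-0.83,1.01], [-0.59,-0.85,1.03]] + [[0.89, -0.3, 0.26], [-0.00, 0.0, -0.0], [-0.51, 0.17, -0.15]]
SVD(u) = [[0.32, 0.38, -0.87], [-0.76, 0.65, 0.0], [0.56, 0.66, 0.50]] @ diag([2.3253225061027063, 2.2104884505556983, 1.1201857223568332]) @ [[-0.06, -0.75, -0.65],[-0.4, -0.58, 0.71],[-0.91, 0.31, -0.27]]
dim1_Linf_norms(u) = [1.35, 2.17, 1.66]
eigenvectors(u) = [[0.83+0.00j, 0.30-0.31j, 0.30+0.31j], [-0.56+0.00j, -0.13-0.60j, (-0.13+0.6j)], [-0.04+0.00j, 0.67+0.00j, 0.67-0.00j]]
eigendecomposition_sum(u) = [[(1.01-0j),(-0.52+0j),-0.55+0.00j],[-0.67+0.00j,(0.34+0j),0.37+0.00j],[-0.05+0.00j,(0.03+0j),(0.03+0j)]] + [[(-0.25+0.25j), -0.42+0.35j, 0.46+0.45j],  [(0.1+0.51j), 0.08+0.78j, 0.90-0.20j],  [(-0.56-0.01j), (-0.84-0.09j), 0.00+1.00j]] + [[(-0.25-0.25j), (-0.42-0.35j), 0.46-0.45j], [(0.1-0.51j), (0.08-0.78j), 0.90+0.20j], [(-0.56+0.01j), -0.84+0.09j, -1j]]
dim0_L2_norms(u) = [1.37, 2.2, 2.2]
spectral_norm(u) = 2.33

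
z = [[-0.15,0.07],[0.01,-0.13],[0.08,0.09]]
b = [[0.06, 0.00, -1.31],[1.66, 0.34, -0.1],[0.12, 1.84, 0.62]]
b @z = [[-0.11, -0.11],[-0.25, 0.06],[0.05, -0.18]]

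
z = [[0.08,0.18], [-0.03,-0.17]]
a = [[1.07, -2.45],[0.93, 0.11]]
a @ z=[[0.16, 0.61], [0.07, 0.15]]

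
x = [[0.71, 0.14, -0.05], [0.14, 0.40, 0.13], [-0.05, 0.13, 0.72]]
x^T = [[0.71, 0.14, -0.05], [0.14, 0.40, 0.13], [-0.05, 0.13, 0.72]]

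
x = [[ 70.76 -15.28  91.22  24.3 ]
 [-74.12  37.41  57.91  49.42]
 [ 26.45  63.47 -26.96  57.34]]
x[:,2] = [91.22, 57.91, -26.96]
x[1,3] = 49.42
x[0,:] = [70.76, -15.28, 91.22, 24.3]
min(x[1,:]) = -74.12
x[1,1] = 37.41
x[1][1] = 37.41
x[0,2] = 91.22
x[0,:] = [70.76, -15.28, 91.22, 24.3]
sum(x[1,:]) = 70.61999999999999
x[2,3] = 57.34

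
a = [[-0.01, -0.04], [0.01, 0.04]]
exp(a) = [[0.99,-0.04], [0.01,1.04]]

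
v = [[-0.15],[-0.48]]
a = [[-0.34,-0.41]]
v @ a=[[0.05, 0.06], [0.16, 0.20]]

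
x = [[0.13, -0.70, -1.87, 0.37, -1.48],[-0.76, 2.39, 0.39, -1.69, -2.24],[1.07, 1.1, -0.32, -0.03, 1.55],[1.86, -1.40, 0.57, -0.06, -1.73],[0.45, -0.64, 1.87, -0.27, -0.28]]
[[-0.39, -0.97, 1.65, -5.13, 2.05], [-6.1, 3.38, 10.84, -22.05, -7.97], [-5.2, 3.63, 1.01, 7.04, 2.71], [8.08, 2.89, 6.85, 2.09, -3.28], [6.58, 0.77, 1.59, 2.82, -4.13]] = x @ [[0.51, 2.36, 2.59, 3.19, 0.24], [-2.23, 1.90, 1.17, -1.8, 1.50], [2.82, 0.48, -0.15, 1.31, -0.83], [2.85, 0.44, -3.23, 4.11, 5.93], [-1.49, -0.53, -2.06, 3.97, 0.46]]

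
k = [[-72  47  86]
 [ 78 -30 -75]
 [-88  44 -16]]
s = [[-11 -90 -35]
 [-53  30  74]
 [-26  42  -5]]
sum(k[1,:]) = -27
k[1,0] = 78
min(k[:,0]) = -88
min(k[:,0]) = -88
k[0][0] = -72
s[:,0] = [-11, -53, -26]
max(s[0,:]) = -11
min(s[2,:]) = -26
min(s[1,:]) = -53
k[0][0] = -72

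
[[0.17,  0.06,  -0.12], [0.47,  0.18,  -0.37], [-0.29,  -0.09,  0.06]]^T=[[0.17,0.47,-0.29], [0.06,0.18,-0.09], [-0.12,-0.37,0.06]]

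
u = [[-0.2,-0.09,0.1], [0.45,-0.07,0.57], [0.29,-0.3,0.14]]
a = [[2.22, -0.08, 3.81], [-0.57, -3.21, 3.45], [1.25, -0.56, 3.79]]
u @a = [[-0.27, 0.25, -0.69],  [1.75, -0.13, 3.63],  [0.99, 0.86, 0.6]]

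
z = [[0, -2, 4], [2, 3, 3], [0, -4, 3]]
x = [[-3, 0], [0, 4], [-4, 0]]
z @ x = [[-16, -8], [-18, 12], [-12, -16]]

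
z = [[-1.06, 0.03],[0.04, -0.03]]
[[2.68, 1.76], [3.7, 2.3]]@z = [[-2.77, 0.03], [-3.83, 0.04]]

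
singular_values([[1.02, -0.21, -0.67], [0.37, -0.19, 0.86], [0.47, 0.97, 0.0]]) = [1.31, 1.02, 0.93]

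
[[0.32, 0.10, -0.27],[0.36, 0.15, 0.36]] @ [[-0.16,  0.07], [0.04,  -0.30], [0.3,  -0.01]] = [[-0.13, -0.0], [0.06, -0.02]]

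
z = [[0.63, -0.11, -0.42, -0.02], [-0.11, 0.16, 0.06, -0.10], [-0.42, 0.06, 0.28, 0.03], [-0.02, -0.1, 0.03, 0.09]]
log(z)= [[-1.83+0.75j, -0.38-0.25j, (-2.54+1.21j), 0.01-0.50j], [-0.38-0.25j, (-2.69+0.08j), 0.24-0.41j, (-1.57+0.17j)], [-2.54+1.21j, 0.24-0.41j, -3.98+1.97j, (0.6-0.82j)], [0.01-0.50j, -1.57+0.17j, 0.60-0.82j, (-3.59+0.34j)]]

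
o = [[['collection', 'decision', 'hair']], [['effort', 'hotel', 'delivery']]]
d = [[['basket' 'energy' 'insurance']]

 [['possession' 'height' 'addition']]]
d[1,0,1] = 'height'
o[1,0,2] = 'delivery'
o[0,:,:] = [['collection', 'decision', 'hair']]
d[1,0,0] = 'possession'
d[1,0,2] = 'addition'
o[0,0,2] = 'hair'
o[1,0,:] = ['effort', 'hotel', 'delivery']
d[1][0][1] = 'height'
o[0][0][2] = 'hair'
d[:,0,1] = ['energy', 'height']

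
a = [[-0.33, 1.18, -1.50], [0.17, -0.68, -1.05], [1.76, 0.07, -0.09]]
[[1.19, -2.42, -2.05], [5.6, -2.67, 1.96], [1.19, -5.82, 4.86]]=a@[[0.63, -3.19, 2.80], [-3.00, -0.2, -1.51], [-3.29, 2.16, -0.44]]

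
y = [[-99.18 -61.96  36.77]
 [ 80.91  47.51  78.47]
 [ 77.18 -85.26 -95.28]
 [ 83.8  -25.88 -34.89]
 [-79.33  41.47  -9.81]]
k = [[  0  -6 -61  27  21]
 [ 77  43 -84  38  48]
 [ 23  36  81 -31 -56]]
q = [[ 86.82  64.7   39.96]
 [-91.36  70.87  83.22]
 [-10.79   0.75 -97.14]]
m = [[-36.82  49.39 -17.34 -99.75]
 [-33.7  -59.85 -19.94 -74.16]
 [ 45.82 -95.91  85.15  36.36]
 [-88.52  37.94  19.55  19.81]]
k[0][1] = -6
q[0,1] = 64.7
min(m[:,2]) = -19.94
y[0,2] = 36.77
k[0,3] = 27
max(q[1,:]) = 83.22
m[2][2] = 85.15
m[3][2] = 19.55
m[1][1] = -59.85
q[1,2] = 83.22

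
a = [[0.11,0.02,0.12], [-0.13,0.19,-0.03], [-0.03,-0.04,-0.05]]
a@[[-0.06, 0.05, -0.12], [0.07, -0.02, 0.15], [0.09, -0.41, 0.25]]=[[0.01, -0.04, 0.02], [0.02, 0.00, 0.04], [-0.01, 0.02, -0.01]]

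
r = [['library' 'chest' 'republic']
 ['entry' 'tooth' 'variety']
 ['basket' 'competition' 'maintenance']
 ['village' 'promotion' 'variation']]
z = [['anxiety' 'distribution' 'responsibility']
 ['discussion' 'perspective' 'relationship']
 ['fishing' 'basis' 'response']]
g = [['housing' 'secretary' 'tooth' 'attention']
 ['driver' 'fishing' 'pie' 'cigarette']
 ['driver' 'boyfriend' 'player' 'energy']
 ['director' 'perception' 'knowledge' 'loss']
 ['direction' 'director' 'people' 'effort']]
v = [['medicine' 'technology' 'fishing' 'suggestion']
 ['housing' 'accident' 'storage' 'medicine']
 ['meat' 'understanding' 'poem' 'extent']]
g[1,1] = 'fishing'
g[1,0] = 'driver'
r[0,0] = 'library'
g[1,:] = ['driver', 'fishing', 'pie', 'cigarette']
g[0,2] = 'tooth'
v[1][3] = 'medicine'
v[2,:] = ['meat', 'understanding', 'poem', 'extent']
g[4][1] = 'director'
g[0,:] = ['housing', 'secretary', 'tooth', 'attention']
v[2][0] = 'meat'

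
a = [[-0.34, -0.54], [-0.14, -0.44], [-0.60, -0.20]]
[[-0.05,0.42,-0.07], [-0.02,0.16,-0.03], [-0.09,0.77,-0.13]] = a@[[0.15,  -1.30,  0.22], [-0.01,  0.05,  -0.01]]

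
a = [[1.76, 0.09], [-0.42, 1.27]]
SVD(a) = [[-0.93, 0.37], [0.37, 0.93]] @ diag([1.8316916252431628, 1.2409294057334856]) @ [[-0.98, 0.21], [0.21, 0.98]]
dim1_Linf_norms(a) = [1.76, 1.27]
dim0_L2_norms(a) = [1.81, 1.27]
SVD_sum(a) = [[1.66, -0.36], [-0.66, 0.14]] + [[0.10, 0.45], [0.24, 1.13]]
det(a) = 2.27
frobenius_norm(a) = 2.21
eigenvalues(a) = [1.66, 1.37]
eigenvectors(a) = [[0.68, -0.22], [-0.73, 0.97]]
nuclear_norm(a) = 3.07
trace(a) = 3.03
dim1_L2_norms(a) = [1.76, 1.34]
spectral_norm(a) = 1.83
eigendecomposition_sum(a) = [[2.2,0.5], [-2.34,-0.54]] + [[-0.44,-0.41],[1.92,1.81]]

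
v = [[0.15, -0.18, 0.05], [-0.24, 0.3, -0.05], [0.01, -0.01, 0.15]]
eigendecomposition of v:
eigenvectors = [[0.52, -0.78, -0.03],[-0.85, -0.63, 0.27],[0.05, 0.01, 0.96]]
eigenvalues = [0.45, 0.0, 0.15]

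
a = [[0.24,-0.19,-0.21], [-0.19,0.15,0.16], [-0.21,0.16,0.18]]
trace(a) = 0.57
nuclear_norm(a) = 0.58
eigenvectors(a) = [[0.65, -0.76, -0.07],[-0.51, -0.37, -0.78],[-0.56, -0.54, 0.63]]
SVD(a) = [[-0.65, -0.07, 0.76], [0.51, -0.78, 0.37], [0.56, 0.63, 0.54]] @ diag([0.569269573234502, 0.004358096287237991, 0.0036276695217401346]) @ [[-0.65, 0.51, 0.56],  [-0.07, -0.78, 0.63],  [-0.76, -0.37, -0.54]]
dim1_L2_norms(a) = [0.37, 0.29, 0.32]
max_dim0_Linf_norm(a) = 0.24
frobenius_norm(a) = 0.57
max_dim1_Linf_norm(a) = 0.24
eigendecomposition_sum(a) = [[0.24, -0.19, -0.21],[-0.19, 0.15, 0.16],[-0.21, 0.16, 0.18]] + [[-0.00, -0.00, -0.00], [-0.0, -0.00, -0.0], [-0.00, -0.0, -0.00]] + [[0.00,0.0,-0.0], [0.00,0.00,-0.00], [-0.0,-0.0,0.00]]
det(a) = -0.00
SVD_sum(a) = [[0.24,  -0.19,  -0.21], [-0.19,  0.15,  0.16], [-0.21,  0.16,  0.18]] + [[0.00, 0.0, -0.00], [0.0, 0.00, -0.0], [-0.0, -0.00, 0.0]] + [[-0.0, -0.0, -0.0], [-0.0, -0.0, -0.0], [-0.00, -0.00, -0.0]]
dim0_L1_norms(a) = [0.64, 0.5, 0.55]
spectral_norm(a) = 0.57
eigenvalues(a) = [0.57, -0.0, 0.0]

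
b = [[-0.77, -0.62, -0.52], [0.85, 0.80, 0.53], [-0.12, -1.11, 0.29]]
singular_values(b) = [1.85, 0.9, 0.0]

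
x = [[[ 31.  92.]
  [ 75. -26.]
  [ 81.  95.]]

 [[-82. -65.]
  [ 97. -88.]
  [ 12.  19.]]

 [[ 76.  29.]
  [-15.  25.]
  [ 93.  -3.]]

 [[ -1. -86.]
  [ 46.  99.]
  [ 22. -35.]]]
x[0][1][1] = -26.0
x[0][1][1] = -26.0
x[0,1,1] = -26.0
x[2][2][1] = -3.0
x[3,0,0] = -1.0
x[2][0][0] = 76.0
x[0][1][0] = 75.0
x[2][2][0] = 93.0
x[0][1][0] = 75.0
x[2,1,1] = 25.0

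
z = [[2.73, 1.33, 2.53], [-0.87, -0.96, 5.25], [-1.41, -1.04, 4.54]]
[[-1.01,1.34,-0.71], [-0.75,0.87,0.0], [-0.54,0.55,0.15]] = z @ [[-0.12, 0.32, -0.21],[-0.15, -0.05, -0.03],[-0.19, 0.21, -0.04]]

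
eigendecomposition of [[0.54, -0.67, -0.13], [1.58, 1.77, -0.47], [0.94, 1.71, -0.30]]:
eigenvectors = [[-0.15+0.40j,-0.15-0.40j,(0.26+0j)], [(0.66+0j),0.66-0.00j,0.02+0.00j], [0.58-0.21j,(0.58+0.21j),(0.97+0j)]]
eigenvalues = [(1.01+1.11j), (1.01-1.11j), (-0+0j)]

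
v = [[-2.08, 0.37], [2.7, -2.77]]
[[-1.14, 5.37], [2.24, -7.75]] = v @ [[0.49, -2.52], [-0.33, 0.34]]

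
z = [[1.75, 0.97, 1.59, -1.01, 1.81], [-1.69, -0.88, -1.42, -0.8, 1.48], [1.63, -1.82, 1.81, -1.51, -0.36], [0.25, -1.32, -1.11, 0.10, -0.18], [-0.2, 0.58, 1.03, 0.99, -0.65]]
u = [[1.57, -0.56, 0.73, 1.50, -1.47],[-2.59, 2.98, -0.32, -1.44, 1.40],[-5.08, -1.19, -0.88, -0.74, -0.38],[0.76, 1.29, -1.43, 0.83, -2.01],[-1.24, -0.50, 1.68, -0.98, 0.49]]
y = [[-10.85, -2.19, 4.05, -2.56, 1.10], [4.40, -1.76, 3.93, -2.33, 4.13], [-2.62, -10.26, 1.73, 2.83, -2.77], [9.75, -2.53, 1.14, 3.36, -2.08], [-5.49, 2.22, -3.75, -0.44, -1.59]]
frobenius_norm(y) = 22.54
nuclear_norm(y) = 40.19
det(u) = -69.02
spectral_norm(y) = 16.66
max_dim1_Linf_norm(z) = 1.82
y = z @ u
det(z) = -23.01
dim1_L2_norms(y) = [12.11, 7.77, 11.44, 10.88, 7.2]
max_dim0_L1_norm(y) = 33.11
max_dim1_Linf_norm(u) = 5.08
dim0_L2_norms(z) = [2.95, 2.67, 3.18, 2.22, 2.46]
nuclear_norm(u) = 15.71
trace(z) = 2.13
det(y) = 1573.20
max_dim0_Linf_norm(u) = 5.08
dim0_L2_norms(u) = [6.09, 3.54, 2.51, 2.55, 2.92]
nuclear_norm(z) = 11.82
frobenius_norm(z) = 6.07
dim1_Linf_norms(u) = [1.57, 2.98, 5.08, 2.01, 1.68]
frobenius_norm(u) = 8.42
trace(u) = 4.99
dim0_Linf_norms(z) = [1.75, 1.82, 1.81, 1.51, 1.81]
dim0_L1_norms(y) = [33.11, 18.96, 14.6, 11.52, 11.67]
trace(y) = -9.11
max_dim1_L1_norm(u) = 8.73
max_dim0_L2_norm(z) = 3.18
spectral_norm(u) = 6.57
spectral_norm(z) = 4.27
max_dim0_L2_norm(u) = 6.09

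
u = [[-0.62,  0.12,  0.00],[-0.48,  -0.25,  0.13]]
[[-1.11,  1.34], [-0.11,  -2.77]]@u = [[0.05, -0.47, 0.17], [1.40, 0.68, -0.36]]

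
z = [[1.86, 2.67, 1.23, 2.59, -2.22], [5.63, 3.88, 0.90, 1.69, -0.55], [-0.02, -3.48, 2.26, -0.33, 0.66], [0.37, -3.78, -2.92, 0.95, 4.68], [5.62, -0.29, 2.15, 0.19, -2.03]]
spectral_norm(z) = 10.43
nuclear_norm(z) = 25.07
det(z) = 907.51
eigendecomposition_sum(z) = [[(-0.32+1.12j), 0.77-0.19j, 0.58+0.28j, (0.38-0.37j), (-1.22-0.75j)],[0.61-0.27j, (-0.37-0.27j), (-0.09-0.36j), -0.30-0.03j, 0.11+0.81j],[(0.31-0.14j), -0.19-0.14j, -0.05-0.19j, -0.16-0.01j, (0.07+0.42j)],[-0.16-1.40j, -0.78+0.57j, (-0.79-0.05j), (-0.26+0.59j), (1.71+0.28j)],[(1.79+0.4j), -0.37-1.20j, 0.39-0.94j, (-0.62-0.56j), (-1.06+1.99j)]] + [[-0.32-1.12j, (0.77+0.19j), (0.58-0.28j), (0.38+0.37j), (-1.22+0.75j)], [(0.61+0.27j), -0.37+0.27j, -0.09+0.36j, -0.30+0.03j, (0.11-0.81j)], [0.31+0.14j, -0.19+0.14j, (-0.05+0.19j), -0.16+0.01j, (0.07-0.42j)], [(-0.16+1.4j), (-0.78-0.57j), (-0.79+0.05j), (-0.26-0.59j), 1.71-0.28j], [1.79-0.40j, -0.37+1.20j, (0.39+0.94j), -0.62+0.56j, (-1.06-1.99j)]] + [[2.16-0.00j, 0.55-0.00j, -0.45+0.00j, 1.78-0.00j, 0.44-0.00j], [5.58-0.00j, (1.42-0j), -1.17+0.00j, 4.61-0.00j, (1.13-0j)], [(-8.08+0j), (-2.06+0j), (1.69-0j), (-6.67+0j), (-1.63+0j)], [(-0.4+0j), -0.10+0.00j, 0.08-0.00j, (-0.33+0j), -0.08+0.00j], [-1.02+0.00j, -0.26+0.00j, (0.21-0j), -0.85+0.00j, -0.21+0.00j]] + [[0.17-0.44j, (0.29+0.16j), 0.26+0.04j, 0.02-0.44j, (-0.11-0.18j)], [-0.59-2.23j, 1.60-0.19j, (1.12-0.59j), (-1.16-1.78j), -0.95-0.39j], [(3.72+0.23j), -0.52+2.55j, 0.33+2.02j, (3.33-0.86j), (1.08-1.26j)], [0.54+1.46j, -1.06+0.23j, (-0.72+0.47j), 0.89+1.12j, 0.67+0.20j], [(1.53-0.73j), (0.36+1.13j), (0.58+0.73j), 1.14-1.08j, 0.15-0.74j]] + [[(0.17+0.44j), (0.29-0.16j), (0.26-0.04j), 0.02+0.44j, (-0.11+0.18j)], [-0.59+2.23j, (1.6+0.19j), 1.12+0.59j, -1.16+1.78j, (-0.95+0.39j)], [(3.72-0.23j), -0.52-2.55j, (0.33-2.02j), 3.33+0.86j, (1.08+1.26j)], [(0.54-1.46j), -1.06-0.23j, (-0.72-0.47j), 0.89-1.12j, (0.67-0.2j)], [1.53+0.73j, (0.36-1.13j), (0.58-0.73j), 1.14+1.08j, (0.15+0.74j)]]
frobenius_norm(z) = 13.36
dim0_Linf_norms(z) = [5.63, 3.88, 2.92, 2.59, 4.68]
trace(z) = 6.92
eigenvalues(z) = [(-2.05+3.24j), (-2.05-3.24j), (4.74+0j), (3.15+1.77j), (3.15-1.77j)]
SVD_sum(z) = [[2.89, 2.31, 1.26, 0.79, -1.81], [4.32, 3.46, 1.89, 1.19, -2.71], [-1.01, -0.81, -0.44, -0.28, 0.63], [-2.87, -2.3, -1.25, -0.79, 1.8], [3.33, 2.66, 1.46, 0.92, -2.08]] + [[-0.60, 0.46, 0.05, -0.11, -0.39], [1.25, -0.95, -0.10, 0.24, 0.82], [1.37, -1.04, -0.11, 0.26, 0.90], [3.28, -2.49, -0.25, 0.62, 2.15], [2.13, -1.62, -0.17, 0.41, 1.4]] + [[0.02, 0.31, -0.38, 0.18, 0.24], [0.05, 1.07, -1.3, 0.62, 0.82], [-0.09, -1.74, 2.11, -1.01, -1.33], [0.06, 1.15, -1.40, 0.67, 0.89], [-0.06, -1.19, 1.45, -0.69, -0.92]] + [[-0.48, -0.27, 0.55, 1.66, 0.0],[0.06, 0.04, -0.07, -0.22, -0.0],[-0.23, -0.13, 0.27, 0.81, 0.0],[-0.12, -0.07, 0.13, 0.41, 0.0],[0.16, 0.09, -0.18, -0.55, -0.00]] + [[0.03, -0.14, -0.25, 0.07, -0.26], [-0.07, 0.27, 0.48, -0.13, 0.51], [-0.06, 0.24, 0.43, -0.12, 0.46], [0.02, -0.08, -0.15, 0.04, -0.16], [0.06, -0.23, -0.4, 0.11, -0.43]]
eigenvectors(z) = [[(0.03-0.43j),(0.03+0.43j),(0.21+0j),(-0.03+0.09j),(-0.03-0.09j)],[(-0.2+0.15j),-0.20-0.15j,0.55+0.00j,0.15+0.44j,(0.15-0.44j)],[(-0.1+0.08j),(-0.1-0.08j),(-0.8+0j),-0.75+0.00j,(-0.75-0j)],[0.17+0.50j,0.17-0.50j,-0.04+0.00j,-0.13-0.29j,(-0.13+0.29j)],[-0.68+0.00j,(-0.68-0j),(-0.1+0j),-0.30+0.17j,-0.30-0.17j]]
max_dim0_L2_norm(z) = 8.18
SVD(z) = [[-0.42, 0.14, 0.12, -0.84, 0.30], [-0.63, -0.29, 0.40, 0.11, -0.59], [0.15, -0.31, -0.66, -0.41, -0.53], [0.42, -0.75, 0.44, -0.21, 0.18], [-0.48, -0.49, -0.45, 0.28, 0.5]] @ diag([10.433685972839562, 6.262417830740457, 4.884897942924989, 2.19061055049338, 1.2979281323205771]) @ [[-0.66, -0.53, -0.29, -0.18, 0.41], [-0.70, 0.53, 0.05, -0.13, -0.46], [0.03, 0.54, -0.66, 0.31, 0.42], [0.26, 0.15, -0.3, -0.91, -0.0], [0.09, -0.35, -0.63, 0.18, -0.67]]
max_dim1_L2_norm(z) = 7.12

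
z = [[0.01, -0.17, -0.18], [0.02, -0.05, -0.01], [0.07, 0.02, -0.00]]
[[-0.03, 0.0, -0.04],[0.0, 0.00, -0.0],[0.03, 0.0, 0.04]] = z @ [[0.43, -0.0, 0.46], [0.09, -0.0, 0.17], [0.12, 0.0, 0.09]]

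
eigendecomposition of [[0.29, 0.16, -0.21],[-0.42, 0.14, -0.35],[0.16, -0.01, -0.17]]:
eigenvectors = [[0.05+0.52j, 0.05-0.52j, 0.03+0.00j],[-0.84+0.00j, (-0.84-0j), (0.76+0j)],[(0.13+0.11j), 0.13-0.11j, (0.65+0j)]]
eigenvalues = [(0.22+0.31j), (0.22-0.31j), (-0.17+0j)]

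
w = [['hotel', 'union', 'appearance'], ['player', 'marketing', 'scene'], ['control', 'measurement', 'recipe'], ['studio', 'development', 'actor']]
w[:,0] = ['hotel', 'player', 'control', 'studio']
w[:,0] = ['hotel', 'player', 'control', 'studio']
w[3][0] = 'studio'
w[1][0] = 'player'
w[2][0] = 'control'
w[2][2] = 'recipe'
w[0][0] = 'hotel'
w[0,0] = 'hotel'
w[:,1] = ['union', 'marketing', 'measurement', 'development']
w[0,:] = ['hotel', 'union', 'appearance']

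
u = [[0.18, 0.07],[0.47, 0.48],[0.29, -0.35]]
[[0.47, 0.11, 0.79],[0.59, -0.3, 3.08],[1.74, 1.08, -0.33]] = u @ [[3.44, 1.37, 3.04], [-2.13, -1.96, 3.45]]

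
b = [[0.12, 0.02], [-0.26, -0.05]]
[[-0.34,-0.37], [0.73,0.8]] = b@[[-2.89, -2.95], [0.43, -0.57]]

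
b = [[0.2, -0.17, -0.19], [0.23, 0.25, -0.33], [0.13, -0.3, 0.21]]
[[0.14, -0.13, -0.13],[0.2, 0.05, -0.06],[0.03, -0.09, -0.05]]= b@[[0.58, 0.04, -0.17], [0.04, 0.50, 0.27], [-0.17, 0.27, 0.27]]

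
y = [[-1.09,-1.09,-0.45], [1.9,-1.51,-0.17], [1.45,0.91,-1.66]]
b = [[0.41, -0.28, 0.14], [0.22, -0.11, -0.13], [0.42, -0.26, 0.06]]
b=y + [[1.50, 0.81, 0.59], [-1.68, 1.40, 0.04], [-1.03, -1.17, 1.72]]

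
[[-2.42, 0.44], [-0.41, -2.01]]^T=[[-2.42,-0.41], [0.44,-2.01]]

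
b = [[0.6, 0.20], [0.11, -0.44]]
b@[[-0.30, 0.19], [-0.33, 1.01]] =[[-0.25, 0.32], [0.11, -0.42]]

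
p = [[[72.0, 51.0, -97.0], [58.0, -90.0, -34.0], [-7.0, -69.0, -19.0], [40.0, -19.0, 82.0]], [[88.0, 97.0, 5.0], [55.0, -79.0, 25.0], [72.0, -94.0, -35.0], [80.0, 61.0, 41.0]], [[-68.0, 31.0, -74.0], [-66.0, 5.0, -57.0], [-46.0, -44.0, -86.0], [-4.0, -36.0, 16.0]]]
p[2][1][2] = -57.0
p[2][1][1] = 5.0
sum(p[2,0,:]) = -111.0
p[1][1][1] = -79.0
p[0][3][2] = 82.0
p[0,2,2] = -19.0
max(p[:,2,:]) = 72.0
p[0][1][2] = -34.0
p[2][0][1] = 31.0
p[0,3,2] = 82.0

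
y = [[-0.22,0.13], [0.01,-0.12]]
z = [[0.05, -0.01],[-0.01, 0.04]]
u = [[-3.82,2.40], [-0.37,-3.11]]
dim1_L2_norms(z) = [0.05, 0.04]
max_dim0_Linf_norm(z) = 0.05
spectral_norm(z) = 0.06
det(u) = 12.77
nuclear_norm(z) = 0.09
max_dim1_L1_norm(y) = 0.35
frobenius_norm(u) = 5.49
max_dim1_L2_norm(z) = 0.05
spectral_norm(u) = 4.81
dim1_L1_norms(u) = [6.22, 3.48]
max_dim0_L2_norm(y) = 0.22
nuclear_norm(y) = 0.36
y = u @ z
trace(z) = 0.09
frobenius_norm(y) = 0.28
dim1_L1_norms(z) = [0.06, 0.05]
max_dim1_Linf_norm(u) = 3.82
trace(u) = -6.93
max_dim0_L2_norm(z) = 0.05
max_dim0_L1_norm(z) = 0.06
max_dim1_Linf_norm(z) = 0.05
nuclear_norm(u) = 7.46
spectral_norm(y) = 0.27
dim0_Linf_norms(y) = [0.22, 0.13]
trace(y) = -0.34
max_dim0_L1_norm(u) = 5.51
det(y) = 0.03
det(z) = 0.00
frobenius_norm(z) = 0.07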